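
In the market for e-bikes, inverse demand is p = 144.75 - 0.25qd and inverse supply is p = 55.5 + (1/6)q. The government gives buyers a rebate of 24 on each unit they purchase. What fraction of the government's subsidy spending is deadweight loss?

Pre-subsidy: 144.75 - 0.25q = 55.5 + (1/6)q gives q* = 214.2 and p* = 91.2.
With the rebate, buyers effectively pay pb = ps − 24, where ps is the price sellers receive.
On the curves, pb = 144.75 - 0.25q and ps = 55.5 + (1/6)q; the wedge ps − pb = 24 gives 55.5 + (1/6)q − (144.75 - 0.25q) = 24, so q' = 271.8.
Then pb = 144.75 − 0.25·271.8 = 76.8 and ps = 55.5 + (1/6)·271.8 = 100.8.
ΔCS = ½(214.2 + 271.8)(91.2 − 76.8) = 3499.2; ΔPS = ½(214.2 + 271.8)(100.8 − 91.2) = 2332.8.
Government spending = 24 × 271.8 = 6523.2.
DWL = ½ × 24 × (271.8 − 214.2) = 691.2; fraction = 691.2 / 6523.2 = 16/151.

DWL / government spending = 16/151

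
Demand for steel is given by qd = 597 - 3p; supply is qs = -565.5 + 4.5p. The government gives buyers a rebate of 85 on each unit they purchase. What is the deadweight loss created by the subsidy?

Pre-subsidy: 597 - 3p = -565.5 + 4.5p gives p* = 155, q* = 132.
With the rebate, buyers effectively pay pb = ps − 85, where ps is the price sellers receive.
Demand in terms of ps becomes qd = 597 − 3(ps − 85) = 852 - 3ps. Setting this equal to supply: 852 - 3ps = -565.5 + 4.5ps, so ps = 189.
Buyers pay pb = 189 − 85 = 104; q' = -565.5 + 4.5·189 = 285.
The subsidy expands output by 285 − 132 = 153 past the efficient level; on those units the gap between marginal cost and willingness to pay runs from 0 up to 85.
DWL = ½ × 85 × 153 = 6502.5.

Deadweight loss = 6502.5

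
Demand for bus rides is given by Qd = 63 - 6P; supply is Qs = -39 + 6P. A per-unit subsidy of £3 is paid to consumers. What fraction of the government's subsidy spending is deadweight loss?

Pre-subsidy: 63 - 6P = -39 + 6P gives P* = 8.5, Q* = 12.
With the rebate, buyers effectively pay Pb = Ps − 3, where Ps is the price sellers receive.
Demand in terms of Ps becomes Qd = 63 − 6(Ps − 3) = 81 - 6Ps. Setting this equal to supply: 81 - 6Ps = -39 + 6Ps, so Ps = 10.
Buyers pay Pb = 10 − 3 = 7; Q' = -39 + 6·10 = 21.
ΔCS = ½(12 + 21)(8.5 − 7) = 24.75; ΔPS = ½(12 + 21)(10 − 8.5) = 24.75.
Government spending = 3 × 21 = 63.
DWL = ½ × 3 × (21 − 12) = 13.5; fraction = 13.5 / 63 = 3/14.

DWL / government spending = 3/14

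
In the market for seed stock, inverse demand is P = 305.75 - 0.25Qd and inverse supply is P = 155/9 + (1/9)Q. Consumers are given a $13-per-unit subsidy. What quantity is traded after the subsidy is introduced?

Q' = 835

Pre-subsidy: 305.75 - 0.25Q = 155/9 + (1/9)Q gives Q* = 799 and P* = 106.
With the rebate, buyers effectively pay Pb = Ps − 13, where Ps is the price sellers receive.
On the curves, Pb = 305.75 - 0.25Q and Ps = 155/9 + (1/9)Q; the wedge Ps − Pb = 13 gives 155/9 + (1/9)Q − (305.75 - 0.25Q) = 13, so Q' = 835.
Then Pb = 305.75 − 0.25·835 = 97 and Ps = 155/9 + (1/9)·835 = 110.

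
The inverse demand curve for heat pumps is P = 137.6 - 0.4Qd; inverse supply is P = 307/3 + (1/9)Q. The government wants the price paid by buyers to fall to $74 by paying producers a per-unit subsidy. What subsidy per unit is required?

At a buyer price of 74, quantity demanded is 344 − 2.5·74 = 159.
Sellers supply 159 only when they receive Ps = 307/3 + (1/9)·159 = 120.
s = Ps − Pb = 120 − 74 = 46.

Required subsidy s = $46 per unit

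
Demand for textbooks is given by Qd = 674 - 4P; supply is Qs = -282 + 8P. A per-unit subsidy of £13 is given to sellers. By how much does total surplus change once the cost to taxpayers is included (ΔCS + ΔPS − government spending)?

Pre-subsidy: 674 - 4P = -282 + 8P gives P* = 239/3, Q* = 1066/3.
With the subsidy, sellers receive Ps = Pb + 13 for each unit, where Pb is the price buyers pay.
Supply in terms of Pb becomes Qs = -282 + 8(Pb + 13) = -178 + 8Pb. Setting this equal to demand: 674 - 4Pb = -178 + 8Pb, so Pb = 71.
Sellers receive Ps = 71 + 13 = 84; Q' = 674 − 4·71 = 390.
ΔCS = ½(1066/3 + 390)(239/3 − 71) = 29068/9; ΔPS = ½(1066/3 + 390)(84 − 239/3) = 14534/9.
Government spending = 13 × 390 = 5070.
Net change = 29068/9 + 14534/9 − 5070 = -676/3. The loss equals the DWL triangle ½·13·104/3.

Net change in total surplus = -676/3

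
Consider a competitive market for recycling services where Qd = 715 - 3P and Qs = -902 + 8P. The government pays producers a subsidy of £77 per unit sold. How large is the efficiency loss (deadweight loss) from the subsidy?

Pre-subsidy: 715 - 3P = -902 + 8P gives P* = 147, Q* = 274.
With the subsidy, sellers receive Ps = Pb + 77 for each unit, where Pb is the price buyers pay.
Supply in terms of Pb becomes Qs = -902 + 8(Pb + 77) = -286 + 8Pb. Setting this equal to demand: 715 - 3Pb = -286 + 8Pb, so Pb = 91.
Sellers receive Ps = 91 + 77 = 168; Q' = 715 − 3·91 = 442.
The subsidy expands output by 442 − 274 = 168 past the efficient level; on those units the gap between marginal cost and willingness to pay runs from 0 up to 77.
DWL = ½ × 77 × 168 = 6468.

Deadweight loss = £6468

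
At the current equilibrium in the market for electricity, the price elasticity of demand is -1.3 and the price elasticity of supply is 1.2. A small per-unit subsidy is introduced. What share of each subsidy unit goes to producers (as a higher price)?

Producer share = 0.52

For a small subsidy around the equilibrium, the benefit split depends on the relative slopes, which at a point are proportional to the elasticities.
Buyer share = εs/(εs + |εd|) = 1.2/(1.2 + 1.3) = 0.48; seller share = |εd|/(εs + |εd|) = 0.52.
So producers capture 0.52 of the subsidy.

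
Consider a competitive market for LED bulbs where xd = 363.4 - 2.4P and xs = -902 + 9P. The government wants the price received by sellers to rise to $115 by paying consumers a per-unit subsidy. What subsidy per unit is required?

Required subsidy s = $19 per unit

At a seller price of 115, quantity supplied is -902 + 9·115 = 133.
Buyers absorb 133 only when they pay Pb with 363.4 − 2.4·Pb = 133, i.e. Pb = 96.
s = Ps − Pb = 115 − 96 = 19.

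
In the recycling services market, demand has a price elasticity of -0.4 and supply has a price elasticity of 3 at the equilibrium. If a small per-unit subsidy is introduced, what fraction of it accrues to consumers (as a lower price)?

Consumer share = 15/17

For a small subsidy around the equilibrium, the benefit split depends on the relative slopes, which at a point are proportional to the elasticities.
Buyer share = εs/(εs + |εd|) = 3/(3 + 0.4) = 15/17; seller share = |εd|/(εs + |εd|) = 2/17.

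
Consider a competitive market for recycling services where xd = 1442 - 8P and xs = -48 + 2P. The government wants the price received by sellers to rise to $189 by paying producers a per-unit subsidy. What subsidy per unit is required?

At a seller price of 189, quantity supplied is -48 + 2·189 = 330.
Buyers absorb 330 only when they pay Pb with 1442 − 8·Pb = 330, i.e. Pb = 139.
s = Ps − Pb = 189 − 139 = 50.

Required subsidy s = $50 per unit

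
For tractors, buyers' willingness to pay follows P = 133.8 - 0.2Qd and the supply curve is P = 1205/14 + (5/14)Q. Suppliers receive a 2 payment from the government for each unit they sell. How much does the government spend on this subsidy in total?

Government cost = 6962/39

Pre-subsidy: 133.8 - 0.2Q = 1205/14 + (5/14)Q gives Q* = 257/3 and P* = 350/3.
With the subsidy, sellers receive Ps = Pb + 2 for each unit, where Pb is the price buyers pay.
On the curves, Pb = 133.8 - 0.2Q and Ps = 1205/14 + (5/14)Q; the wedge Ps − Pb = 2 gives 1205/14 + (5/14)Q − (133.8 - 0.2Q) = 2, so Q' = 3481/39.
Then Pb = 133.8 − 0.2·(3481/39) = 4522/39 and Ps = 1205/14 + (5/14)·(3481/39) = 4600/39.
Government outlay = subsidy × quantity = 2 × 3481/39 = 6962/39.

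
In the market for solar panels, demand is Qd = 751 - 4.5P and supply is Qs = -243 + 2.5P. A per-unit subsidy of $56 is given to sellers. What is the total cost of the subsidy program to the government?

Pre-subsidy: 751 - 4.5P = -243 + 2.5P gives P* = 142, Q* = 112.
With the subsidy, sellers receive Ps = Pb + 56 for each unit, where Pb is the price buyers pay.
Supply in terms of Pb becomes Qs = -243 + 2.5(Pb + 56) = -103 + 2.5Pb. Setting this equal to demand: 751 - 4.5Pb = -103 + 2.5Pb, so Pb = 122.
Sellers receive Ps = 122 + 56 = 178; Q' = 751 − 4.5·122 = 202.
Government outlay = subsidy × quantity = 56 × 202 = 11312.

Government cost = $11312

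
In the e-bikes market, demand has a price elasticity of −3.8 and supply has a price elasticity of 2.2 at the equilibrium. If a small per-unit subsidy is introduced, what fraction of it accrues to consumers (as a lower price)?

For a small subsidy around the equilibrium, the benefit split depends on the relative slopes, which at a point are proportional to the elasticities.
Buyer share = εs/(εs + |εd|) = 2.2/(2.2 + 3.8) = 11/30; seller share = |εd|/(εs + |εd|) = 19/30.

Consumer share = 11/30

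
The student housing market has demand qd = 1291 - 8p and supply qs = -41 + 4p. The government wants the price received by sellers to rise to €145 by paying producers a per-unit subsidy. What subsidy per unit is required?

Required subsidy s = €51 per unit

At a seller price of 145, quantity supplied is -41 + 4·145 = 539.
Buyers absorb 539 only when they pay pb with 1291 − 8·pb = 539, i.e. pb = 94.
s = ps − pb = 145 − 94 = 51.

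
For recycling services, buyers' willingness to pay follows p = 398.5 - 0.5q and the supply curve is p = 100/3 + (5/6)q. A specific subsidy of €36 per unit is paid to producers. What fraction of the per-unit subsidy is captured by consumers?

Pre-subsidy: 398.5 - 0.5q = 100/3 + (5/6)q gives q* = 273.875 and p* = 261.5625.
With the subsidy, sellers receive ps = pb + 36 for each unit, where pb is the price buyers pay.
On the curves, pb = 398.5 - 0.5q and ps = 100/3 + (5/6)q; the wedge ps − pb = 36 gives 100/3 + (5/6)q − (398.5 - 0.5q) = 36, so q' = 300.875.
Then pb = 398.5 − 0.5·300.875 = 248.0625 and ps = 100/3 + (5/6)·300.875 = 284.0625.
Buyers' price falls by p* − pb = 261.5625 − 248.0625 = 13.5; sellers' price rises by ps − p* = 284.0625 − 261.5625 = 22.5.
So consumers capture 13.5/36 = 0.375 of each unit of subsidy.

Consumer share = 0.375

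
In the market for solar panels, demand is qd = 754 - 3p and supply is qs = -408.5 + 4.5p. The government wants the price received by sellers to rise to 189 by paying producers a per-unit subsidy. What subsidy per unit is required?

At a seller price of 189, quantity supplied is -408.5 + 4.5·189 = 442.
Buyers absorb 442 only when they pay pb with 754 − 3·pb = 442, i.e. pb = 104.
s = ps − pb = 189 − 104 = 85.

Required subsidy s = 85 per unit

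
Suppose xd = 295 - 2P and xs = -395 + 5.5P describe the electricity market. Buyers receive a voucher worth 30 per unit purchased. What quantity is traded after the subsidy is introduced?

Pre-subsidy: 295 - 2P = -395 + 5.5P gives P* = 92, x* = 111.
With the rebate, buyers effectively pay Pb = Ps − 30, where Ps is the price sellers receive.
Demand in terms of Ps becomes xd = 295 − 2(Ps − 30) = 355 - 2Ps. Setting this equal to supply: 355 - 2Ps = -395 + 5.5Ps, so Ps = 100.
Buyers pay Pb = 100 − 30 = 70; x' = -395 + 5.5·100 = 155.

x' = 155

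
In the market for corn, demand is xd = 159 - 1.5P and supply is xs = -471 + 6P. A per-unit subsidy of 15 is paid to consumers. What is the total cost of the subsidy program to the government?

Pre-subsidy: 159 - 1.5P = -471 + 6P gives P* = 84, x* = 33.
With the rebate, buyers effectively pay Pb = Ps − 15, where Ps is the price sellers receive.
Demand in terms of Ps becomes xd = 159 − 1.5(Ps − 15) = 181.5 - 1.5Ps. Setting this equal to supply: 181.5 - 1.5Ps = -471 + 6Ps, so Ps = 87.
Buyers pay Pb = 87 − 15 = 72; x' = -471 + 6·87 = 51.
Government outlay = subsidy × quantity = 15 × 51 = 765.

Government cost = 765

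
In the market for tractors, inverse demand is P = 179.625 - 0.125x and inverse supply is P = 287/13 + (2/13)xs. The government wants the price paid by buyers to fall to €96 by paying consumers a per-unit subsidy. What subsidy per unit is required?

Required subsidy s = €29 per unit

At a buyer price of 96, quantity demanded is 1437 − 8·96 = 669.
Sellers supply 669 only when they receive Ps = 287/13 + (2/13)·669 = 125.
s = Ps − Pb = 125 − 96 = 29.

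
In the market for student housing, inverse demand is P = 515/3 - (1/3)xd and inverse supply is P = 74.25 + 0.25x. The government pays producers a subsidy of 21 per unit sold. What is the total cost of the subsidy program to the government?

Pre-subsidy: 515/3 - (1/3)x = 74.25 + 0.25x gives x* = 167 and P* = 116.
With the subsidy, sellers receive Ps = Pb + 21 for each unit, where Pb is the price buyers pay.
On the curves, Pb = 515/3 - (1/3)x and Ps = 74.25 + 0.25x; the wedge Ps − Pb = 21 gives 74.25 + 0.25x − (515/3 - (1/3)x) = 21, so x' = 203.
Then Pb = 515/3 − (1/3)·203 = 104 and Ps = 74.25 + 0.25·203 = 125.
Government outlay = subsidy × quantity = 21 × 203 = 4263.

Government cost = 4263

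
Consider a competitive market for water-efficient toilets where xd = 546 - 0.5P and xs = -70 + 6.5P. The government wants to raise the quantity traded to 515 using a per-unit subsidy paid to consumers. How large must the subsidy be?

Required subsidy s = 28 per unit

At x = 515, invert demand for the buyer price: Pb = (546 − 515)/0.5 = 62; invert supply for the seller price: Ps = (515 − (-70))/6.5 = 90.
The subsidy must fill the gap: s = Ps − Pb = 90 − 62 = 28.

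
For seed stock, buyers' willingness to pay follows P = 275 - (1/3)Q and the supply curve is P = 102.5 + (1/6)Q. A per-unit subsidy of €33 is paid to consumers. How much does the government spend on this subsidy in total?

Government cost = €13563

Pre-subsidy: 275 - (1/3)Q = 102.5 + (1/6)Q gives Q* = 345 and P* = 160.
With the rebate, buyers effectively pay Pb = Ps − 33, where Ps is the price sellers receive.
On the curves, Pb = 275 - (1/3)Q and Ps = 102.5 + (1/6)Q; the wedge Ps − Pb = 33 gives 102.5 + (1/6)Q − (275 - (1/3)Q) = 33, so Q' = 411.
Then Pb = 275 − (1/3)·411 = 138 and Ps = 102.5 + (1/6)·411 = 171.
Government outlay = subsidy × quantity = 33 × 411 = 13563.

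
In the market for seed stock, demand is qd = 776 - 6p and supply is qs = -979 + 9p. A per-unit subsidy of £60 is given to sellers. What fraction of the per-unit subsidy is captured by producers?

Producer share = 0.4

Pre-subsidy: 776 - 6p = -979 + 9p gives p* = 117, q* = 74.
With the subsidy, sellers receive ps = pb + 60 for each unit, where pb is the price buyers pay.
Supply in terms of pb becomes qs = -979 + 9(pb + 60) = -439 + 9pb. Setting this equal to demand: 776 - 6pb = -439 + 9pb, so pb = 81.
Sellers receive ps = 81 + 60 = 141; q' = 776 − 6·81 = 290.
Buyers' price falls by p* − pb = 117 − 81 = 36; sellers' price rises by ps − p* = 141 − 117 = 24.
So producers capture 24/60 = 0.4 of each unit of subsidy.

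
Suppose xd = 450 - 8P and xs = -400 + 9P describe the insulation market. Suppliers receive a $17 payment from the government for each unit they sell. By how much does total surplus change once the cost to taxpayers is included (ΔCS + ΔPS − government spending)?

Net change in total surplus = -$612

Pre-subsidy: 450 - 8P = -400 + 9P gives P* = 50, x* = 50.
With the subsidy, sellers receive Ps = Pb + 17 for each unit, where Pb is the price buyers pay.
Supply in terms of Pb becomes xs = -400 + 9(Pb + 17) = -247 + 9Pb. Setting this equal to demand: 450 - 8Pb = -247 + 9Pb, so Pb = 41.
Sellers receive Ps = 41 + 17 = 58; x' = 450 − 8·41 = 122.
ΔCS = ½(50 + 122)(50 − 41) = 774; ΔPS = ½(50 + 122)(58 − 50) = 688.
Government spending = 17 × 122 = 2074.
Net change = 774 + 688 − 2074 = -612. The loss equals the DWL triangle ½·17·72.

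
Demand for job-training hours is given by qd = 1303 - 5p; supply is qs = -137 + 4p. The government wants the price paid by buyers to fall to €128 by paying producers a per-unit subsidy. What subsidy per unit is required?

Required subsidy s = €72 per unit

At a buyer price of 128, quantity demanded is 1303 − 5·128 = 663.
Sellers supply 663 only when they receive ps with -137 + 4·ps = 663, i.e. ps = 200.
s = ps − pb = 200 − 128 = 72.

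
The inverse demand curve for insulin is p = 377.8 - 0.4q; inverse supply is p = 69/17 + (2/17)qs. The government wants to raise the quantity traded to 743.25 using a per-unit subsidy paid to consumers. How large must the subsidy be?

At q = 743.25, from the demand curve buyers pay pb = 377.8 − 0.4·743.25 = 80.5; from the supply curve sellers need ps = 69/17 + (2/17)·743.25 = 91.5.
The subsidy must fill the gap: s = ps − pb = 91.5 − 80.5 = 11.

Required subsidy s = 11 per unit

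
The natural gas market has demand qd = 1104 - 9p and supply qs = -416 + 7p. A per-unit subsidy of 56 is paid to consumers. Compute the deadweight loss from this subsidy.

Deadweight loss = 6174

Pre-subsidy: 1104 - 9p = -416 + 7p gives p* = 95, q* = 249.
With the rebate, buyers effectively pay pb = ps − 56, where ps is the price sellers receive.
Demand in terms of ps becomes qd = 1104 − 9(ps − 56) = 1608 - 9ps. Setting this equal to supply: 1608 - 9ps = -416 + 7ps, so ps = 126.5.
Buyers pay pb = 126.5 − 56 = 70.5; q' = -416 + 7·126.5 = 469.5.
The subsidy expands output by 469.5 − 249 = 220.5 past the efficient level; on those units the gap between marginal cost and willingness to pay runs from 0 up to 56.
DWL = ½ × 56 × 220.5 = 6174.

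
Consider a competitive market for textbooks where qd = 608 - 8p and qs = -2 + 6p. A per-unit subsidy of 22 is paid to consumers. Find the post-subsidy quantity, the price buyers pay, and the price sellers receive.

Pre-subsidy: 608 - 8p = -2 + 6p gives p* = 305/7, q* = 1816/7.
With the rebate, buyers effectively pay pb = ps − 22, where ps is the price sellers receive.
Demand in terms of ps becomes qd = 608 − 8(ps − 22) = 784 - 8ps. Setting this equal to supply: 784 - 8ps = -2 + 6ps, so ps = 393/7.
Buyers pay pb = 393/7 − 22 = 239/7; q' = -2 + 6·(393/7) = 2344/7.

q' = 2344/7; buyers pay 239/7; sellers receive 393/7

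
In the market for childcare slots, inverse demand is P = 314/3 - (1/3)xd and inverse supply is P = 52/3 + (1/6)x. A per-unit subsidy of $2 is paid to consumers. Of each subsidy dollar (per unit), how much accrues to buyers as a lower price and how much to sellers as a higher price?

Buyers gain 4/3 per unit; sellers gain 2/3 per unit

Pre-subsidy: 314/3 - (1/3)x = 52/3 + (1/6)x gives x* = 524/3 and P* = 418/9.
With the rebate, buyers effectively pay Pb = Ps − 2, where Ps is the price sellers receive.
On the curves, Pb = 314/3 - (1/3)x and Ps = 52/3 + (1/6)x; the wedge Ps − Pb = 2 gives 52/3 + (1/6)x − (314/3 - (1/3)x) = 2, so x' = 536/3.
Then Pb = 314/3 − (1/3)·(536/3) = 406/9 and Ps = 52/3 + (1/6)·(536/3) = 424/9.
Buyers' price falls by P* − Pb = 418/9 − 406/9 = 4/3; sellers' price rises by Ps − P* = 424/9 − 418/9 = 2/3.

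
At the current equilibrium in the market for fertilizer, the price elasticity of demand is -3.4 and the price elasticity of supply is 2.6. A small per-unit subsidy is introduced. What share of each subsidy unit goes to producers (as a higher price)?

Producer share = 17/30

For a small subsidy around the equilibrium, the benefit split depends on the relative slopes, which at a point are proportional to the elasticities.
Buyer share = εs/(εs + |εd|) = 2.6/(2.6 + 3.4) = 13/30; seller share = |εd|/(εs + |εd|) = 17/30.
So producers capture 17/30 of the subsidy.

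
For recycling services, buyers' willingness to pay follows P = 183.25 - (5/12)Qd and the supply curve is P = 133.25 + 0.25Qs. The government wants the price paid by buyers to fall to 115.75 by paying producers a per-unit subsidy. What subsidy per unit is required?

At a buyer price of 115.75, quantity demanded is 439.8 − 2.4·115.75 = 162.
Sellers supply 162 only when they receive Ps = 133.25 + 0.25·162 = 173.75.
s = Ps − Pb = 173.75 − 115.75 = 58.

Required subsidy s = 58 per unit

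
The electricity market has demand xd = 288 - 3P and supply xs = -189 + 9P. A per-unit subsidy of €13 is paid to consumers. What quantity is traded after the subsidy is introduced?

x' = 198

Pre-subsidy: 288 - 3P = -189 + 9P gives P* = 39.75, x* = 168.75.
With the rebate, buyers effectively pay Pb = Ps − 13, where Ps is the price sellers receive.
Demand in terms of Ps becomes xd = 288 − 3(Ps − 13) = 327 - 3Ps. Setting this equal to supply: 327 - 3Ps = -189 + 9Ps, so Ps = 43.
Buyers pay Pb = 43 − 13 = 30; x' = -189 + 9·43 = 198.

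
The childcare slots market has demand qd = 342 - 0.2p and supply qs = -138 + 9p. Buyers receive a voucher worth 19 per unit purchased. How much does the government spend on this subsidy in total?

Pre-subsidy: 342 - 0.2p = -138 + 9p gives p* = 1200/23, q* = 7626/23.
With the rebate, buyers effectively pay pb = ps − 19, where ps is the price sellers receive.
Demand in terms of ps becomes qd = 342 − 0.2(ps − 19) = 345.8 - 0.2ps. Setting this equal to supply: 345.8 - 0.2ps = -138 + 9ps, so ps = 2419/46.
Buyers pay pb = 2419/46 − 19 = 1545/46; q' = -138 + 9·(2419/46) = 15423/46.
Government outlay = subsidy × quantity = 19 × 15423/46 = 293037/46.

Government cost = 293037/46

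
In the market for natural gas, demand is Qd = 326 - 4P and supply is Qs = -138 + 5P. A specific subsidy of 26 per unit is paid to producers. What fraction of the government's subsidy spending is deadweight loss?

DWL / government spending = 130/799

Pre-subsidy: 326 - 4P = -138 + 5P gives P* = 464/9, Q* = 1078/9.
With the subsidy, sellers receive Ps = Pb + 26 for each unit, where Pb is the price buyers pay.
Supply in terms of Pb becomes Qs = -138 + 5(Pb + 26) = -8 + 5Pb. Setting this equal to demand: 326 - 4Pb = -8 + 5Pb, so Pb = 334/9.
Sellers receive Ps = 334/9 + 26 = 568/9; Q' = 326 − 4·(334/9) = 1598/9.
ΔCS = ½(1078/9 + 1598/9)(464/9 − 334/9) = 57980/27; ΔPS = ½(1078/9 + 1598/9)(568/9 − 464/9) = 46384/27.
Government spending = 26 × 1598/9 = 41548/9.
DWL = ½ × 26 × (1598/9 − 1078/9) = 6760/9; fraction = (6760/9) / (41548/9) = 130/799.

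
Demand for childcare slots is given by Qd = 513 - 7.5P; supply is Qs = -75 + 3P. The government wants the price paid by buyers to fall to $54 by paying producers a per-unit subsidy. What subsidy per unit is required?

Required subsidy s = $7 per unit

At a buyer price of 54, quantity demanded is 513 − 7.5·54 = 108.
Sellers supply 108 only when they receive Ps with -75 + 3·Ps = 108, i.e. Ps = 61.
s = Ps − Pb = 61 − 54 = 7.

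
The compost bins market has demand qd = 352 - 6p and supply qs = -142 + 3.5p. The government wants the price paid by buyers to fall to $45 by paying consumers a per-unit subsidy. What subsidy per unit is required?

Required subsidy s = $19 per unit

At a buyer price of 45, quantity demanded is 352 − 6·45 = 82.
Sellers supply 82 only when they receive ps with -142 + 3.5·ps = 82, i.e. ps = 64.
s = ps − pb = 64 − 45 = 19.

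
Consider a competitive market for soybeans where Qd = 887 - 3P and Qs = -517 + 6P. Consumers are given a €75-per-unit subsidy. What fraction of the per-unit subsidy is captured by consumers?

Pre-subsidy: 887 - 3P = -517 + 6P gives P* = 156, Q* = 419.
With the rebate, buyers effectively pay Pb = Ps − 75, where Ps is the price sellers receive.
Demand in terms of Ps becomes Qd = 887 − 3(Ps − 75) = 1112 - 3Ps. Setting this equal to supply: 1112 - 3Ps = -517 + 6Ps, so Ps = 181.
Buyers pay Pb = 181 − 75 = 106; Q' = -517 + 6·181 = 569.
Buyers' price falls by P* − Pb = 156 − 106 = 50; sellers' price rises by Ps − P* = 181 − 156 = 25.
So consumers capture 50/75 = 2/3 of each unit of subsidy.

Consumer share = 2/3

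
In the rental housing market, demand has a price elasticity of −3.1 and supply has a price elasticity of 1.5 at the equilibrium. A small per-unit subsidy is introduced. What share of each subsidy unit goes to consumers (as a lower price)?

Consumer share = 15/46

For a small subsidy around the equilibrium, the benefit split depends on the relative slopes, which at a point are proportional to the elasticities.
Buyer share = εs/(εs + |εd|) = 1.5/(1.5 + 3.1) = 15/46; seller share = |εd|/(εs + |εd|) = 31/46.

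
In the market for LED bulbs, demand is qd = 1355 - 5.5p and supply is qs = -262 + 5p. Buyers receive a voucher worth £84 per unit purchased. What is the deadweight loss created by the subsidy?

Pre-subsidy: 1355 - 5.5p = -262 + 5p gives p* = 154, q* = 508.
With the rebate, buyers effectively pay pb = ps − 84, where ps is the price sellers receive.
Demand in terms of ps becomes qd = 1355 − 5.5(ps − 84) = 1817 - 5.5ps. Setting this equal to supply: 1817 - 5.5ps = -262 + 5ps, so ps = 198.
Buyers pay pb = 198 − 84 = 114; q' = -262 + 5·198 = 728.
The subsidy expands output by 728 − 508 = 220 past the efficient level; on those units the gap between marginal cost and willingness to pay runs from 0 up to 84.
DWL = ½ × 84 × 220 = 9240.

Deadweight loss = £9240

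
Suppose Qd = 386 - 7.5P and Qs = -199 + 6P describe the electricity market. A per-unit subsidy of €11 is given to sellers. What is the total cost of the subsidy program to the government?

Pre-subsidy: 386 - 7.5P = -199 + 6P gives P* = 130/3, Q* = 61.
With the subsidy, sellers receive Ps = Pb + 11 for each unit, where Pb is the price buyers pay.
Supply in terms of Pb becomes Qs = -199 + 6(Pb + 11) = -133 + 6Pb. Setting this equal to demand: 386 - 7.5Pb = -133 + 6Pb, so Pb = 346/9.
Sellers receive Ps = 346/9 + 11 = 445/9; Q' = 386 − 7.5·(346/9) = 293/3.
Government outlay = subsidy × quantity = 11 × 293/3 = 3223/3.

Government cost = 3223/3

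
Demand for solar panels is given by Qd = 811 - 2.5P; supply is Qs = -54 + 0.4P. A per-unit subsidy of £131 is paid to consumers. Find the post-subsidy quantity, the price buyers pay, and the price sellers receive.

Pre-subsidy: 811 - 2.5P = -54 + 0.4P gives P* = 8650/29, Q* = 1894/29.
With the rebate, buyers effectively pay Pb = Ps − 131, where Ps is the price sellers receive.
Demand in terms of Ps becomes Qd = 811 − 2.5(Ps − 131) = 1138.5 - 2.5Ps. Setting this equal to supply: 1138.5 - 2.5Ps = -54 + 0.4Ps, so Ps = 11925/29.
Buyers pay Pb = 11925/29 − 131 = 8126/29; Q' = -54 + 0.4·(11925/29) = 3204/29.

Q' = 3204/29; buyers pay 8126/29; sellers receive 11925/29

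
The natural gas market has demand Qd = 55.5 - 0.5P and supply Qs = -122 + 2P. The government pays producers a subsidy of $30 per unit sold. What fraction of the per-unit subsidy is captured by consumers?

Consumer share = 0.8

Pre-subsidy: 55.5 - 0.5P = -122 + 2P gives P* = 71, Q* = 20.
With the subsidy, sellers receive Ps = Pb + 30 for each unit, where Pb is the price buyers pay.
Supply in terms of Pb becomes Qs = -122 + 2(Pb + 30) = -62 + 2Pb. Setting this equal to demand: 55.5 - 0.5Pb = -62 + 2Pb, so Pb = 47.
Sellers receive Ps = 47 + 30 = 77; Q' = 55.5 − 0.5·47 = 32.
Buyers' price falls by P* − Pb = 71 − 47 = 24; sellers' price rises by Ps − P* = 77 − 71 = 6.
So consumers capture 24/30 = 0.8 of each unit of subsidy.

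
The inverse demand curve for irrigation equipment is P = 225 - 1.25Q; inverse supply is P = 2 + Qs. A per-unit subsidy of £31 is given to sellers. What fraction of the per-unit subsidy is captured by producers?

Producer share = 4/9

Pre-subsidy: 225 - 1.25Q = 2 + Q gives Q* = 892/9 and P* = 910/9.
With the subsidy, sellers receive Ps = Pb + 31 for each unit, where Pb is the price buyers pay.
On the curves, Pb = 225 - 1.25Q and Ps = 2 + Q; the wedge Ps − Pb = 31 gives 2 + Q − (225 - 1.25Q) = 31, so Q' = 1016/9.
Then Pb = 225 − 1.25·(1016/9) = 755/9 and Ps = 2 + 1·(1016/9) = 1034/9.
Buyers' price falls by P* − Pb = 910/9 − 755/9 = 155/9; sellers' price rises by Ps − P* = 1034/9 − 910/9 = 124/9.
So producers capture (124/9)/31 = 4/9 of each unit of subsidy.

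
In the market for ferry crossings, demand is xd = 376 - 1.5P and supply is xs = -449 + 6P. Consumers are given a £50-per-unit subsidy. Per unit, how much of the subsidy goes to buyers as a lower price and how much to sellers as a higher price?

Pre-subsidy: 376 - 1.5P = -449 + 6P gives P* = 110, x* = 211.
With the rebate, buyers effectively pay Pb = Ps − 50, where Ps is the price sellers receive.
Demand in terms of Ps becomes xd = 376 − 1.5(Ps − 50) = 451 - 1.5Ps. Setting this equal to supply: 451 - 1.5Ps = -449 + 6Ps, so Ps = 120.
Buyers pay Pb = 120 − 50 = 70; x' = -449 + 6·120 = 271.
Buyers' price falls by P* − Pb = 110 − 70 = 40; sellers' price rises by Ps − P* = 120 − 110 = 10.

Buyers gain £40 per unit; sellers gain £10 per unit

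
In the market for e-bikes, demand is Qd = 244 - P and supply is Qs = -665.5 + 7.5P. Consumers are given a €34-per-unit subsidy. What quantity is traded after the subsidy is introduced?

Pre-subsidy: 244 - P = -665.5 + 7.5P gives P* = 107, Q* = 137.
With the rebate, buyers effectively pay Pb = Ps − 34, where Ps is the price sellers receive.
Demand in terms of Ps becomes Qd = 244 − 1(Ps − 34) = 278 - Ps. Setting this equal to supply: 278 - Ps = -665.5 + 7.5Ps, so Ps = 111.
Buyers pay Pb = 111 − 34 = 77; Q' = -665.5 + 7.5·111 = 167.

Q' = 167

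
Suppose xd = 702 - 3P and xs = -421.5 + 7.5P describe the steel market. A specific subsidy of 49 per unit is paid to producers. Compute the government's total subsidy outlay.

Government cost = 23814

Pre-subsidy: 702 - 3P = -421.5 + 7.5P gives P* = 107, x* = 381.
With the subsidy, sellers receive Ps = Pb + 49 for each unit, where Pb is the price buyers pay.
Supply in terms of Pb becomes xs = -421.5 + 7.5(Pb + 49) = -54 + 7.5Pb. Setting this equal to demand: 702 - 3Pb = -54 + 7.5Pb, so Pb = 72.
Sellers receive Ps = 72 + 49 = 121; x' = 702 − 3·72 = 486.
Government outlay = subsidy × quantity = 49 × 486 = 23814.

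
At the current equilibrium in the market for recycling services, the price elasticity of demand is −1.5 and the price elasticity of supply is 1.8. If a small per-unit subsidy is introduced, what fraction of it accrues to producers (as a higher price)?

Producer share = 5/11

For a small subsidy around the equilibrium, the benefit split depends on the relative slopes, which at a point are proportional to the elasticities.
Buyer share = εs/(εs + |εd|) = 1.8/(1.8 + 1.5) = 6/11; seller share = |εd|/(εs + |εd|) = 5/11.
So producers capture 5/11 of the subsidy.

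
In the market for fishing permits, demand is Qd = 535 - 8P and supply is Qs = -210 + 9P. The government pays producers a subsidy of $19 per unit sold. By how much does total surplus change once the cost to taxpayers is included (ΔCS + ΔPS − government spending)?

Net change in total surplus = -12996/17

Pre-subsidy: 535 - 8P = -210 + 9P gives P* = 745/17, Q* = 3135/17.
With the subsidy, sellers receive Ps = Pb + 19 for each unit, where Pb is the price buyers pay.
Supply in terms of Pb becomes Qs = -210 + 9(Pb + 19) = -39 + 9Pb. Setting this equal to demand: 535 - 8Pb = -39 + 9Pb, so Pb = 574/17.
Sellers receive Ps = 574/17 + 19 = 897/17; Q' = 535 − 8·(574/17) = 4503/17.
ΔCS = ½(3135/17 + 4503/17)(745/17 − 574/17) = 653049/289; ΔPS = ½(3135/17 + 4503/17)(897/17 − 745/17) = 580488/289.
Government spending = 19 × 4503/17 = 85557/17.
Net change = 653049/289 + 580488/289 − 85557/17 = -12996/17. The loss equals the DWL triangle ½·19·1368/17.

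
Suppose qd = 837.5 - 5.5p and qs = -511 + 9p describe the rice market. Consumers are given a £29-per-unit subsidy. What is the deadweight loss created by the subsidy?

Pre-subsidy: 837.5 - 5.5p = -511 + 9p gives p* = 93, q* = 326.
With the rebate, buyers effectively pay pb = ps − 29, where ps is the price sellers receive.
Demand in terms of ps becomes qd = 837.5 − 5.5(ps − 29) = 997 - 5.5ps. Setting this equal to supply: 997 - 5.5ps = -511 + 9ps, so ps = 104.
Buyers pay pb = 104 − 29 = 75; q' = -511 + 9·104 = 425.
The subsidy expands output by 425 − 326 = 99 past the efficient level; on those units the gap between marginal cost and willingness to pay runs from 0 up to 29.
DWL = ½ × 29 × 99 = 1435.5.

Deadweight loss = £1435.5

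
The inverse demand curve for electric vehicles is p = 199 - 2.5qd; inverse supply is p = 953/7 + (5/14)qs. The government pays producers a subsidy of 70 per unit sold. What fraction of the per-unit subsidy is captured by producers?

Pre-subsidy: 199 - 2.5q = 953/7 + (5/14)q gives q* = 22 and p* = 144.
With the subsidy, sellers receive ps = pb + 70 for each unit, where pb is the price buyers pay.
On the curves, pb = 199 - 2.5q and ps = 953/7 + (5/14)q; the wedge ps − pb = 70 gives 953/7 + (5/14)q − (199 - 2.5q) = 70, so q' = 46.5.
Then pb = 199 − 2.5·46.5 = 82.75 and ps = 953/7 + (5/14)·46.5 = 152.75.
Buyers' price falls by p* − pb = 144 − 82.75 = 61.25; sellers' price rises by ps − p* = 152.75 − 144 = 8.75.
So producers capture 8.75/70 = 0.125 of each unit of subsidy.

Producer share = 0.125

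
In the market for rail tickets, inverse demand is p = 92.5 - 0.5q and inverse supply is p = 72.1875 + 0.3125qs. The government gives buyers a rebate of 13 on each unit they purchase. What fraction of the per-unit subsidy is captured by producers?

Producer share = 5/13

Pre-subsidy: 92.5 - 0.5q = 72.1875 + 0.3125q gives q* = 25 and p* = 80.
With the rebate, buyers effectively pay pb = ps − 13, where ps is the price sellers receive.
On the curves, pb = 92.5 - 0.5q and ps = 72.1875 + 0.3125q; the wedge ps − pb = 13 gives 72.1875 + 0.3125q − (92.5 - 0.5q) = 13, so q' = 41.
Then pb = 92.5 − 0.5·41 = 72 and ps = 72.1875 + 0.3125·41 = 85.
Buyers' price falls by p* − pb = 80 − 72 = 8; sellers' price rises by ps − p* = 85 − 80 = 5.
So producers capture 5/13 = 5/13 of each unit of subsidy.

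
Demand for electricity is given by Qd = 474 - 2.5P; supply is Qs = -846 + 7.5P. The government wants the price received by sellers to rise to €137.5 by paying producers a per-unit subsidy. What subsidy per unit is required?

At a seller price of 137.5, quantity supplied is -846 + 7.5·137.5 = 185.25.
Buyers absorb 185.25 only when they pay Pb with 474 − 2.5·Pb = 185.25, i.e. Pb = 115.5.
s = Ps − Pb = 137.5 − 115.5 = 22.

Required subsidy s = €22 per unit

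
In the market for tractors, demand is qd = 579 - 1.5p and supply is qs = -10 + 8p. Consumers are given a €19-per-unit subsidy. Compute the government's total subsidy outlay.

Government cost = €9690

Pre-subsidy: 579 - 1.5p = -10 + 8p gives p* = 62, q* = 486.
With the rebate, buyers effectively pay pb = ps − 19, where ps is the price sellers receive.
Demand in terms of ps becomes qd = 579 − 1.5(ps − 19) = 607.5 - 1.5ps. Setting this equal to supply: 607.5 - 1.5ps = -10 + 8ps, so ps = 65.
Buyers pay pb = 65 − 19 = 46; q' = -10 + 8·65 = 510.
Government outlay = subsidy × quantity = 19 × 510 = 9690.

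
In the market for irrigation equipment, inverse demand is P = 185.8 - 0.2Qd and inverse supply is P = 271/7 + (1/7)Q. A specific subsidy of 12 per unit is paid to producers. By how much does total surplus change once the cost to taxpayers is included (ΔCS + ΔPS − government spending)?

Pre-subsidy: 185.8 - 0.2Q = 271/7 + (1/7)Q gives Q* = 429 and P* = 100.
With the subsidy, sellers receive Ps = Pb + 12 for each unit, where Pb is the price buyers pay.
On the curves, Pb = 185.8 - 0.2Q and Ps = 271/7 + (1/7)Q; the wedge Ps − Pb = 12 gives 271/7 + (1/7)Q − (185.8 - 0.2Q) = 12, so Q' = 464.
Then Pb = 185.8 − 0.2·464 = 93 and Ps = 271/7 + (1/7)·464 = 105.
ΔCS = ½(429 + 464)(100 − 93) = 3125.5; ΔPS = ½(429 + 464)(105 − 100) = 2232.5.
Government spending = 12 × 464 = 5568.
Net change = 3125.5 + 2232.5 − 5568 = -210. The loss equals the DWL triangle ½·12·35.

Net change in total surplus = -210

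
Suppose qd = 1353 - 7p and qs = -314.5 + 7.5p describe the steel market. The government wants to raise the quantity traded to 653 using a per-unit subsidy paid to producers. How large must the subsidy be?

Required subsidy s = 29 per unit

At q = 653, invert demand for the buyer price: pb = (1353 − 653)/7 = 100; invert supply for the seller price: ps = (653 − (-314.5))/7.5 = 129.
The subsidy must fill the gap: s = ps − pb = 129 − 100 = 29.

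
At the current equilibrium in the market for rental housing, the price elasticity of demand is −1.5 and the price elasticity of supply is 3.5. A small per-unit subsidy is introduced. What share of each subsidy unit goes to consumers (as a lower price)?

For a small subsidy around the equilibrium, the benefit split depends on the relative slopes, which at a point are proportional to the elasticities.
Buyer share = εs/(εs + |εd|) = 3.5/(3.5 + 1.5) = 0.7; seller share = |εd|/(εs + |εd|) = 0.3.

Consumer share = 0.7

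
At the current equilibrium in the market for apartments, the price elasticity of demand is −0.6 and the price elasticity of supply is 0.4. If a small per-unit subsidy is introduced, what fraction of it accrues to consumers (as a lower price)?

For a small subsidy around the equilibrium, the benefit split depends on the relative slopes, which at a point are proportional to the elasticities.
Buyer share = εs/(εs + |εd|) = 0.4/(0.4 + 0.6) = 0.4; seller share = |εd|/(εs + |εd|) = 0.6.

Consumer share = 0.4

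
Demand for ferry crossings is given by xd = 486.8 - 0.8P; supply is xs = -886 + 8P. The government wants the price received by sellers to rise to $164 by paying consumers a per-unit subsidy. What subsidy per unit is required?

Required subsidy s = $88 per unit

At a seller price of 164, quantity supplied is -886 + 8·164 = 426.
Buyers absorb 426 only when they pay Pb with 486.8 − 0.8·Pb = 426, i.e. Pb = 76.
s = Ps − Pb = 164 − 76 = 88.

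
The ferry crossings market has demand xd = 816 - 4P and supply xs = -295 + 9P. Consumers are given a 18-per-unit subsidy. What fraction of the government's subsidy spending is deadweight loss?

DWL / government spending = 81/1703

Pre-subsidy: 816 - 4P = -295 + 9P gives P* = 1111/13, x* = 6164/13.
With the rebate, buyers effectively pay Pb = Ps − 18, where Ps is the price sellers receive.
Demand in terms of Ps becomes xd = 816 − 4(Ps − 18) = 888 - 4Ps. Setting this equal to supply: 888 - 4Ps = -295 + 9Ps, so Ps = 91.
Buyers pay Pb = 91 − 18 = 73; x' = -295 + 9·91 = 524.
ΔCS = ½(6164/13 + 524)(1111/13 − 73) = 1051056/169; ΔPS = ½(6164/13 + 524)(91 − 1111/13) = 467136/169.
Government spending = 18 × 524 = 9432.
DWL = ½ × 18 × (524 − 6164/13) = 5832/13; fraction = (5832/13) / 9432 = 81/1703.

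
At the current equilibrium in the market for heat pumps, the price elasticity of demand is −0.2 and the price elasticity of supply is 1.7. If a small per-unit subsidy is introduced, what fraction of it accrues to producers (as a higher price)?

For a small subsidy around the equilibrium, the benefit split depends on the relative slopes, which at a point are proportional to the elasticities.
Buyer share = εs/(εs + |εd|) = 1.7/(1.7 + 0.2) = 17/19; seller share = |εd|/(εs + |εd|) = 2/19.
So producers capture 2/19 of the subsidy.

Producer share = 2/19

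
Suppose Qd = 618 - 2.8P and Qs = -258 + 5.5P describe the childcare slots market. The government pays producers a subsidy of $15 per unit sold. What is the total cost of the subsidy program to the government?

Pre-subsidy: 618 - 2.8P = -258 + 5.5P gives P* = 8760/83, Q* = 26766/83.
With the subsidy, sellers receive Ps = Pb + 15 for each unit, where Pb is the price buyers pay.
Supply in terms of Pb becomes Qs = -258 + 5.5(Pb + 15) = -175.5 + 5.5Pb. Setting this equal to demand: 618 - 2.8Pb = -175.5 + 5.5Pb, so Pb = 7935/83.
Sellers receive Ps = 7935/83 + 15 = 9180/83; Q' = 618 − 2.8·(7935/83) = 29076/83.
Government outlay = subsidy × quantity = 15 × 29076/83 = 436140/83.

Government cost = 436140/83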